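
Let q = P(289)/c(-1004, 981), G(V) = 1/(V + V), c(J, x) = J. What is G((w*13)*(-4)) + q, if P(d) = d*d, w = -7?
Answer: -15200571/182728 ≈ -83.187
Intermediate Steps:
P(d) = d²
G(V) = 1/(2*V)
q = -83521/1004 (q = 289²/(-1004) = 83521*(-1/1004) = -83521/1004 ≈ -83.188)
G((w*13)*(-4)) + q = 1/(2*((-7*13*(-4)))) - 83521/1004 = 1/(2*((-91*(-4)))) - 83521/1004 = (½)/364 - 83521/1004 = (½)*(1/364) - 83521/1004 = 1/728 - 83521/1004 = -15200571/182728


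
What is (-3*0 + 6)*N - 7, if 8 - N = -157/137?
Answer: 6559/137 ≈ 47.876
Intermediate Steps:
N = 1253/137 (N = 8 - (-157)/137 = 8 - 1*(-157/137) = 8 + 157/137 = 1253/137 ≈ 9.1460)
(-3*0 + 6)*N - 7 = (-3*0 + 6)*(1253/137) - 7 = (0 + 6)*(1253/137) - 7 = 6*(1253/137) - 7 = 7518/137 - 7 = 6559/137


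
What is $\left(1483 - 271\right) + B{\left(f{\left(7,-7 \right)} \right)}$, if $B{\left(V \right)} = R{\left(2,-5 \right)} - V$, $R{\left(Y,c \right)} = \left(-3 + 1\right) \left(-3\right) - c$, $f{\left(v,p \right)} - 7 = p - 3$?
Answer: $1226$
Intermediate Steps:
$f{\left(v,p \right)} = 4 + p$ ($f{\left(v,p \right)} = 7 + \left(p - 3\right) = 7 + \left(-3 + p\right) = 4 + p$)
$R{\left(Y,c \right)} = 6 - c$ ($R{\left(Y,c \right)} = \left(-2\right) \left(-3\right) - c = 6 - c$)
$B{\left(V \right)} = 11 - V$ ($B{\left(V \right)} = \left(6 - -5\right) - V = \left(6 + 5\right) - V = 11 - V$)
$\left(1483 - 271\right) + B{\left(f{\left(7,-7 \right)} \right)} = \left(1483 - 271\right) + \left(11 - \left(4 - 7\right)\right) = 1212 + \left(11 - -3\right) = 1212 + \left(11 + 3\right) = 1212 + 14 = 1226$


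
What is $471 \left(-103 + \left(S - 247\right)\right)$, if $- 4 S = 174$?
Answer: $- \frac{370677}{2} \approx -1.8534 \cdot 10^{5}$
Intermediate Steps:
$S = - \frac{87}{2}$ ($S = \left(- \frac{1}{4}\right) 174 = - \frac{87}{2} \approx -43.5$)
$471 \left(-103 + \left(S - 247\right)\right) = 471 \left(-103 - \frac{581}{2}\right) = 471 \left(- \frac{787}{2}\right) = - \frac{370677}{2}$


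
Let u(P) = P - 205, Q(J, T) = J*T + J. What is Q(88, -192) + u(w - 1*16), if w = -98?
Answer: -17127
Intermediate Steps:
Q(J, T) = J + J*T
u(P) = -205 + P
Q(88, -192) + u(w - 1*16) = 88*(1 - 192) + (-205 + (-98 - 1*16)) = 88*(-191) + (-205 + (-98 - 16)) = -16808 + (-205 - 114) = -16808 - 319 = -17127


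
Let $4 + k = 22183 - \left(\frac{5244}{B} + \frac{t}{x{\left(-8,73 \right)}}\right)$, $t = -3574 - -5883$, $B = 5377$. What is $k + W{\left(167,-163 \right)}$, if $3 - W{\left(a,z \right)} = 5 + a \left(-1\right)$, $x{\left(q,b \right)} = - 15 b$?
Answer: $\frac{6924421667}{309885} \approx 22345.0$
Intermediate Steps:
$t = 2309$ ($t = -3574 + 5883 = 2309$)
$W{\left(a,z \right)} = -2 + a$ ($W{\left(a,z \right)} = 3 - \left(5 + a \left(-1\right)\right) = 3 - \left(5 - a\right) = 3 + \left(-5 + a\right) = -2 + a$)
$k = \frac{6873290642}{309885}$ ($k = -4 - \left(-22183 - \frac{2309}{1095} + \frac{276}{283}\right) = -4 + \left(22183 - \left(\frac{276}{283} + 2309 \left(- \frac{1}{1095}\right)\right)\right) = -4 + \left(22183 - \left(\frac{276}{283} - \frac{2309}{1095}\right)\right) = -4 + \left(22183 - - \frac{351227}{309885}\right) = -4 + \left(22183 + \frac{351227}{309885}\right) = -4 + \frac{6874530182}{309885} = \frac{6873290642}{309885} \approx 22180.0$)
$k + W{\left(167,-163 \right)} = \frac{6873290642}{309885} + \left(-2 + 167\right) = \frac{6873290642}{309885} + 165 = \frac{6924421667}{309885}$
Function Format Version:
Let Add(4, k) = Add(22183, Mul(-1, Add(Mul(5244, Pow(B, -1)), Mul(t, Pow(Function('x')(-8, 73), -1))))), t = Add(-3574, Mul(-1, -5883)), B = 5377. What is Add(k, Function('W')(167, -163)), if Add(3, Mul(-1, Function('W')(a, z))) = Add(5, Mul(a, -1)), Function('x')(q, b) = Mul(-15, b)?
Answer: Rational(6924421667, 309885) ≈ 22345.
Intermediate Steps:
t = 2309 (t = Add(-3574, 5883) = 2309)
Function('W')(a, z) = Add(-2, a) (Function('W')(a, z) = Add(3, Mul(-1, Add(5, Mul(a, -1)))) = Add(3, Mul(-1, Add(5, Mul(-1, a)))) = Add(3, Add(-5, a)) = Add(-2, a))
k = Rational(6873290642, 309885) (k = Add(-4, Add(22183, Mul(-1, Add(Mul(5244, Pow(5377, -1)), Mul(2309, Pow(Mul(-15, 73), -1)))))) = Add(-4, Add(22183, Mul(-1, Add(Mul(5244, Rational(1, 5377)), Mul(2309, Pow(-1095, -1)))))) = Add(-4, Add(22183, Mul(-1, Add(Rational(276, 283), Mul(2309, Rational(-1, 1095)))))) = Add(-4, Add(22183, Mul(-1, Add(Rational(276, 283), Rational(-2309, 1095))))) = Add(-4, Add(22183, Mul(-1, Rational(-351227, 309885)))) = Add(-4, Add(22183, Rational(351227, 309885))) = Add(-4, Rational(6874530182, 309885)) = Rational(6873290642, 309885) ≈ 22180.)
Add(k, Function('W')(167, -163)) = Add(Rational(6873290642, 309885), Add(-2, 167)) = Add(Rational(6873290642, 309885), 165) = Rational(6924421667, 309885)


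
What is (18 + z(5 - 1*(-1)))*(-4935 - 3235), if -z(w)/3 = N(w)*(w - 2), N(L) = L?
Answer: 441180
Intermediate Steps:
z(w) = -3*w*(-2 + w) (z(w) = -3*w*(w - 2) = -3*w*(-2 + w))
(18 + z(5 - 1*(-1)))*(-4935 - 3235) = (18 + 3*(5 - 1*(-1))*(2 - (5 - 1*(-1))))*(-4935 - 3235) = (18 + 3*(5 + 1)*(2 - (5 + 1)))*(-8170) = (18 + 3*6*(2 - 1*6))*(-8170) = (18 + 3*6*(2 - 6))*(-8170) = (18 + 3*6*(-4))*(-8170) = (18 - 72)*(-8170) = -54*(-8170) = 441180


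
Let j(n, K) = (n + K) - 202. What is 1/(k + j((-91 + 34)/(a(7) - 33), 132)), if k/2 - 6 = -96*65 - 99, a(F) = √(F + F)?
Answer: -1955617/24903316231 - 57*√14/174323213617 ≈ -7.8530e-5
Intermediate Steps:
a(F) = √2*√F (a(F) = √(2*F) = √2*√F)
j(n, K) = -202 + K + n (j(n, K) = (K + n) - 202 = -202 + K + n)
k = -12666 (k = 12 + 2*(-96*65 - 99) = 12 + 2*(-6240 - 99) = 12 + 2*(-6339) = 12 - 12678 = -12666)
1/(k + j((-91 + 34)/(a(7) - 33), 132)) = 1/(-12666 + (-202 + 132 + (-91 + 34)/(√2*√7 - 33))) = 1/(-12666 + (-202 + 132 - 57/(√14 - 33))) = 1/(-12666 + (-202 + 132 - 57/(-33 + √14))) = 1/(-12666 + (-70 - 57/(-33 + √14))) = 1/(-12736 - 57/(-33 + √14))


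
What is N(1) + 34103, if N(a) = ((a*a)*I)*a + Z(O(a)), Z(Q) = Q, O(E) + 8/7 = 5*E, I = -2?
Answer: 238734/7 ≈ 34105.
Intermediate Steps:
O(E) = -8/7 + 5*E
N(a) = -8/7 - 2*a³ + 5*a (N(a) = ((a*a)*(-2))*a + (-8/7 + 5*a) = (a²*(-2))*a + (-8/7 + 5*a) = (-2*a²)*a + (-8/7 + 5*a) = -2*a³ + (-8/7 + 5*a) = -8/7 - 2*a³ + 5*a)
N(1) + 34103 = (-8/7 - 2*1³ + 5*1) + 34103 = (-8/7 - 2*1 + 5) + 34103 = (-8/7 - 2 + 5) + 34103 = 13/7 + 34103 = 238734/7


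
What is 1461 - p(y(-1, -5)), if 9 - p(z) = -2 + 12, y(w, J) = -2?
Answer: 1462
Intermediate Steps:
p(z) = -1 (p(z) = 9 - (-2 + 12) = 9 - 1*10 = 9 - 10 = -1)
1461 - p(y(-1, -5)) = 1461 - 1*(-1) = 1461 + 1 = 1462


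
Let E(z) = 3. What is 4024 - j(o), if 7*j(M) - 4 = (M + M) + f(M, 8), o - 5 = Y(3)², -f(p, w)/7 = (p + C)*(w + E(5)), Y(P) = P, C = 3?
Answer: 29445/7 ≈ 4206.4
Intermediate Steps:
f(p, w) = -7*(3 + p)*(3 + w) (f(p, w) = -7*(p + 3)*(w + 3) = -7*(3 + p)*(3 + w))
o = 14 (o = 5 + 3² = 5 + 9 = 14)
j(M) = -227/7 - 75*M/7 (j(M) = 4/7 + ((M + M) + (-63 - 21*M - 21*8 - 7*M*8))/7 = 4/7 + (2*M + (-63 - 21*M - 168 - 56*M))/7 = 4/7 + (2*M + (-231 - 77*M))/7 = 4/7 + (-231 - 75*M)/7 = 4/7 + (-33 - 75*M/7) = -227/7 - 75*M/7)
4024 - j(o) = 4024 - (-227/7 - 75/7*14) = 4024 - (-227/7 - 150) = 4024 - 1*(-1277/7) = 4024 + 1277/7 = 29445/7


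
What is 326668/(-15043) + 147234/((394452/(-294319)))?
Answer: -108666443562119/988956906 ≈ -1.0988e+5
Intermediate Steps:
326668/(-15043) + 147234/((394452/(-294319))) = 326668*(-1/15043) + 147234/((394452*(-1/294319))) = -326668/15043 + 147234/(-394452/294319) = -326668/15043 + 147234*(-294319/394452) = -326668/15043 - 7222293941/65742 = -108666443562119/988956906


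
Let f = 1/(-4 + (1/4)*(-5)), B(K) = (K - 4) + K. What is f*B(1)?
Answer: 8/21 ≈ 0.38095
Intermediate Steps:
B(K) = -4 + 2*K (B(K) = (-4 + K) + K = -4 + 2*K)
f = -4/21 (f = 1/(-4 + (1*(¼))*(-5)) = 1/(-4 + (¼)*(-5)) = 1/(-4 - 5/4) = 1/(-21/4) = -4/21 ≈ -0.19048)
f*B(1) = -4*(-4 + 2*1)/21 = -4*(-4 + 2)/21 = -4/21*(-2) = 8/21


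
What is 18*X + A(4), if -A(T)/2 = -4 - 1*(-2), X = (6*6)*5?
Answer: 3244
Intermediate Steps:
X = 180 (X = 36*5 = 180)
A(T) = 4 (A(T) = -2*(-4 - 1*(-2)) = -2*(-4 + 2) = -2*(-2) = 4)
18*X + A(4) = 18*180 + 4 = 3240 + 4 = 3244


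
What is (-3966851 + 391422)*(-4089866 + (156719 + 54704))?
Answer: 13867097577047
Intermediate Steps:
(-3966851 + 391422)*(-4089866 + (156719 + 54704)) = -3575429*(-4089866 + 211423) = -3575429*(-3878443) = 13867097577047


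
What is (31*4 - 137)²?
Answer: 169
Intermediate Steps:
(31*4 - 137)² = (124 - 137)² = (-13)² = 169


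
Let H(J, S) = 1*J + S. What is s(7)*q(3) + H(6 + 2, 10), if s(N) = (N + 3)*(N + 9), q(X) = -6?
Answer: -942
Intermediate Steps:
H(J, S) = J + S
s(N) = (3 + N)*(9 + N)
s(7)*q(3) + H(6 + 2, 10) = (27 + 7² + 12*7)*(-6) + ((6 + 2) + 10) = (27 + 49 + 84)*(-6) + (8 + 10) = 160*(-6) + 18 = -960 + 18 = -942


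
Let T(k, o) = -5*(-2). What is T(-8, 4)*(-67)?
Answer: -670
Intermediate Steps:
T(k, o) = 10
T(-8, 4)*(-67) = 10*(-67) = -670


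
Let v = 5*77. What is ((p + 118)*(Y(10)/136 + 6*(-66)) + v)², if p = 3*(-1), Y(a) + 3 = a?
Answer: 37702977075625/18496 ≈ 2.0384e+9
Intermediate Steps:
Y(a) = -3 + a
v = 385
p = -3
((p + 118)*(Y(10)/136 + 6*(-66)) + v)² = ((-3 + 118)*((-3 + 10)/136 + 6*(-66)) + 385)² = (115*(7*(1/136) - 396) + 385)² = (115*(7/136 - 396) + 385)² = (115*(-53849/136) + 385)² = (-6192635/136 + 385)² = (-6140275/136)² = 37702977075625/18496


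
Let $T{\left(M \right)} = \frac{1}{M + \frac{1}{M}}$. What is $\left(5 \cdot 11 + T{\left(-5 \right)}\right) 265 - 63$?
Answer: $\frac{375987}{26} \approx 14461.0$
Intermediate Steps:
$\left(5 \cdot 11 + T{\left(-5 \right)}\right) 265 - 63 = \left(5 \cdot 11 - \frac{5}{1 + \left(-5\right)^{2}}\right) 265 - 63 = \left(55 - \frac{5}{1 + 25}\right) 265 - 63 = \left(55 - \frac{5}{26}\right) 265 - 63 = \frac{1425}{26} \cdot 265 - 63 = \frac{377625}{26} - 63 = \frac{375987}{26}$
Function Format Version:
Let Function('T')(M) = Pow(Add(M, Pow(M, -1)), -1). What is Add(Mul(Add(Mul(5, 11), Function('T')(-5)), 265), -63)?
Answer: Rational(375987, 26) ≈ 14461.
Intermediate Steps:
Add(Mul(Add(Mul(5, 11), Function('T')(-5)), 265), -63) = Add(Mul(Add(Mul(5, 11), Mul(-5, Pow(Add(1, Pow(-5, 2)), -1))), 265), -63) = Add(Mul(Add(55, Mul(-5, Pow(Add(1, 25), -1))), 265), -63) = Add(Mul(Add(55, Mul(-5, Pow(26, -1))), 265), -63) = Add(Mul(Add(55, Mul(-5, Rational(1, 26))), 265), -63) = Add(Mul(Add(55, Rational(-5, 26)), 265), -63) = Add(Mul(Rational(1425, 26), 265), -63) = Add(Rational(377625, 26), -63) = Rational(375987, 26)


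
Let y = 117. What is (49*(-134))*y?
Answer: -768222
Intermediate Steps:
(49*(-134))*y = (49*(-134))*117 = -6566*117 = -768222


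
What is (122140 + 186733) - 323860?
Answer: -14987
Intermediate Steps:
(122140 + 186733) - 323860 = 308873 - 323860 = -14987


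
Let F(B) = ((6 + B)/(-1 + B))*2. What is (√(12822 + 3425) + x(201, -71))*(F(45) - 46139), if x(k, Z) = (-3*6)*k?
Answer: 1836147663/11 - 1015007*√16247/22 ≈ 1.6104e+8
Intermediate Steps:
x(k, Z) = -18*k
F(B) = 2*(6 + B)/(-1 + B) (F(B) = ((6 + B)/(-1 + B))*2 = 2*(6 + B)/(-1 + B))
(√(12822 + 3425) + x(201, -71))*(F(45) - 46139) = (√(12822 + 3425) - 18*201)*(2*(6 + 45)/(-1 + 45) - 46139) = (√16247 - 3618)*(2*51/44 - 46139) = (-3618 + √16247)*(2*(1/44)*51 - 46139) = (-3618 + √16247)*(51/22 - 46139) = (-3618 + √16247)*(-1015007/22) = 1836147663/11 - 1015007*√16247/22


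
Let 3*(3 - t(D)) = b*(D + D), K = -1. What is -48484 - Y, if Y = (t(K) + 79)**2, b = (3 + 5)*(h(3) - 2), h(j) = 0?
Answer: -482152/9 ≈ -53572.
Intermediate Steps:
b = -16 (b = (3 + 5)*(0 - 2) = 8*(-2) = -16)
t(D) = 3 + 32*D/3 (t(D) = 3 - (-16)*(D + D)/3 = 3 - (-16)*2*D/3 = 3 - (-32)*D/3 = 3 + 32*D/3)
Y = 45796/9 (Y = ((3 + (32/3)*(-1)) + 79)**2 = ((3 - 32/3) + 79)**2 = (-23/3 + 79)**2 = (214/3)**2 = 45796/9 ≈ 5088.4)
-48484 - Y = -48484 - 1*45796/9 = -48484 - 45796/9 = -482152/9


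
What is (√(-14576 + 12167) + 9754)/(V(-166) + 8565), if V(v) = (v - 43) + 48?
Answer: 4877/4202 + I*√2409/8404 ≈ 1.1606 + 0.0058403*I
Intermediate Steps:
V(v) = 5 + v (V(v) = (-43 + v) + 48 = 5 + v)
(√(-14576 + 12167) + 9754)/(V(-166) + 8565) = (√(-14576 + 12167) + 9754)/((5 - 166) + 8565) = (√(-2409) + 9754)/(-161 + 8565) = (I*√2409 + 9754)/8404 = (9754 + I*√2409)*(1/8404) = 4877/4202 + I*√2409/8404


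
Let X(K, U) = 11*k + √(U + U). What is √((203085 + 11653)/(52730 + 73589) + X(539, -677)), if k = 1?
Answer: √(202646876793 + 15956489761*I*√1354)/126319 ≈ 5.0807 + 3.6212*I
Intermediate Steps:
X(K, U) = 11 + √2*√U (X(K, U) = 11*1 + √(U + U) = 11 + √(2*U) = 11 + √2*√U)
√((203085 + 11653)/(52730 + 73589) + X(539, -677)) = √((203085 + 11653)/(52730 + 73589) + (11 + √2*√(-677))) = √(214738/126319 + (11 + √2*(I*√677))) = √(214738*(1/126319) + (11 + I*√1354)) = √(214738/126319 + (11 + I*√1354)) = √(1604247/126319 + I*√1354)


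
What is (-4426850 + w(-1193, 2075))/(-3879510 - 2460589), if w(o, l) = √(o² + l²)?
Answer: 4426850/6340099 - √5728874/6340099 ≈ 0.69785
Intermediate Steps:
w(o, l) = √(l² + o²)
(-4426850 + w(-1193, 2075))/(-3879510 - 2460589) = (-4426850 + √(2075² + (-1193)²))/(-3879510 - 2460589) = (-4426850 + √(4305625 + 1423249))/(-6340099) = (-4426850 + √5728874)*(-1/6340099) = 4426850/6340099 - √5728874/6340099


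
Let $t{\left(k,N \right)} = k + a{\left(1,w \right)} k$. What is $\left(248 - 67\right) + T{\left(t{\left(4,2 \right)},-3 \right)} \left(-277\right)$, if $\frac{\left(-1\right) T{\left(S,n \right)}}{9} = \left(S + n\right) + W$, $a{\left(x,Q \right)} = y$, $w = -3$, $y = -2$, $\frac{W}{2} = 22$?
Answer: $92422$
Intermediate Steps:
$W = 44$ ($W = 2 \cdot 22 = 44$)
$a{\left(x,Q \right)} = -2$
$t{\left(k,N \right)} = - k$ ($t{\left(k,N \right)} = k - 2 k = - k$)
$T{\left(S,n \right)} = -396 - 9 S - 9 n$ ($T{\left(S,n \right)} = - 9 \left(\left(S + n\right) + 44\right) = - 9 \left(44 + S + n\right) = -396 - 9 S - 9 n$)
$\left(248 - 67\right) + T{\left(t{\left(4,2 \right)},-3 \right)} \left(-277\right) = \left(248 - 67\right) + \left(-396 - 9 \left(\left(-1\right) 4\right) - -27\right) \left(-277\right) = 181 + \left(-396 - -36 + 27\right) \left(-277\right) = 181 + \left(-396 + 36 + 27\right) \left(-277\right) = 181 - -92241 = 181 + 92241 = 92422$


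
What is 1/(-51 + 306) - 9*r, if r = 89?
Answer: -204254/255 ≈ -801.00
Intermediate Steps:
1/(-51 + 306) - 9*r = 1/(-51 + 306) - 9*89 = 1/255 - 801 = -204254/255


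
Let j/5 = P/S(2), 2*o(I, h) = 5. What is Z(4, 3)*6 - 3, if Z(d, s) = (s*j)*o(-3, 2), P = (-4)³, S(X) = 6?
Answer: -2403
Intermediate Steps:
P = -64
o(I, h) = 5/2 (o(I, h) = (½)*5 = 5/2)
j = -160/3 (j = 5*(-64/6) = 5*(-64*⅙) = 5*(-32/3) = -160/3 ≈ -53.333)
Z(d, s) = -400*s/3 (Z(d, s) = (s*(-160/3))*(5/2) = -160*s/3*(5/2) = -400*s/3)
Z(4, 3)*6 - 3 = -400/3*3*6 - 3 = -400*6 - 3 = -2400 - 3 = -2403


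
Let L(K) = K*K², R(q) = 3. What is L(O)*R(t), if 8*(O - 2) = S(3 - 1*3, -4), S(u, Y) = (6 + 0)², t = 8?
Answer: 6591/8 ≈ 823.88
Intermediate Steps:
S(u, Y) = 36 (S(u, Y) = 6² = 36)
O = 13/2 (O = 2 + (⅛)*36 = 2 + 9/2 = 13/2 ≈ 6.5000)
L(K) = K³
L(O)*R(t) = (13/2)³*3 = (2197/8)*3 = 6591/8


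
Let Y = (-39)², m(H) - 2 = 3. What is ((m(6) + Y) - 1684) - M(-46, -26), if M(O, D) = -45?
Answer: -113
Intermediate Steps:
m(H) = 5 (m(H) = 2 + 3 = 5)
Y = 1521
((m(6) + Y) - 1684) - M(-46, -26) = ((5 + 1521) - 1684) - 1*(-45) = (1526 - 1684) + 45 = -158 + 45 = -113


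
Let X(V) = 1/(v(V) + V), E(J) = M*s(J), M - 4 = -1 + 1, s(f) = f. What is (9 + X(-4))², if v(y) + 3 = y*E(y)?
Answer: 264196/3249 ≈ 81.316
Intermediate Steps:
M = 4 (M = 4 + (-1 + 1) = 4 + 0 = 4)
E(J) = 4*J
v(y) = -3 + 4*y² (v(y) = -3 + y*(4*y) = -3 + 4*y²)
X(V) = 1/(-3 + V + 4*V²) (X(V) = 1/((-3 + 4*V²) + V) = 1/(-3 + V + 4*V²))
(9 + X(-4))² = (9 + 1/(-3 - 4 + 4*(-4)²))² = (9 + 1/(-3 - 4 + 4*16))² = (9 + 1/(-3 - 4 + 64))² = (9 + 1/57)² = (514/57)² = 264196/3249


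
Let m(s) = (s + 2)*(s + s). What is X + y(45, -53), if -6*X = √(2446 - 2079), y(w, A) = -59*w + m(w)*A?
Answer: -226845 - √367/6 ≈ -2.2685e+5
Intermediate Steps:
m(s) = 2*s*(2 + s) (m(s) = (2 + s)*(2*s) = 2*s*(2 + s))
y(w, A) = -59*w + 2*A*w*(2 + w) (y(w, A) = -59*w + (2*w*(2 + w))*A = -59*w + 2*A*w*(2 + w))
X = -√367/6 (X = -√(2446 - 2079)/6 = -√367/6 ≈ -3.1929)
X + y(45, -53) = -√367/6 + 45*(-59 + 2*(-53)*(2 + 45)) = -√367/6 + 45*(-59 + 2*(-53)*47) = -√367/6 + 45*(-59 - 4982) = -√367/6 + 45*(-5041) = -√367/6 - 226845 = -226845 - √367/6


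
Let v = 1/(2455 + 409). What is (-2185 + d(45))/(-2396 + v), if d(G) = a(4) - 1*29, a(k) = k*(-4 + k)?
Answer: 2113632/2287381 ≈ 0.92404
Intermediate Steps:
v = 1/2864 ≈ 0.00034916
d(G) = -29 (d(G) = 4*(-4 + 4) - 1*29 = 4*0 - 29 = 0 - 29 = -29)
(-2185 + d(45))/(-2396 + v) = (-2185 - 29)/(-2396 + 1/2864) = -2214/(-6862143/2864) = -2214*(-2864/6862143) = 2113632/2287381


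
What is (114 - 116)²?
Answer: 4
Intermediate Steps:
(114 - 116)² = (-2)² = 4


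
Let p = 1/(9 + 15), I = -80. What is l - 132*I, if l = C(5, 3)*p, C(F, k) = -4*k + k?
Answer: 84477/8 ≈ 10560.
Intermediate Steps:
p = 1/24 ≈ 0.041667
C(F, k) = -3*k
l = -3/8 (l = -3*3*(1/24) = -9*1/24 = -3/8 ≈ -0.37500)
l - 132*I = -3/8 - 132*(-80) = -3/8 + 10560 = 84477/8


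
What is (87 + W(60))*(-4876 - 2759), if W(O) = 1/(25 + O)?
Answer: -11293692/17 ≈ -6.6434e+5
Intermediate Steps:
(87 + W(60))*(-4876 - 2759) = (87 + 1/(25 + 60))*(-4876 - 2759) = (87 + 1/85)*(-7635) = (7396/85)*(-7635) = -11293692/17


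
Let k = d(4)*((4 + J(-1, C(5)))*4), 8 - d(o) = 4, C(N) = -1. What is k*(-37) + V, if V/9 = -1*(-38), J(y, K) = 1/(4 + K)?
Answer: -6670/3 ≈ -2223.3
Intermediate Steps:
d(o) = 4 (d(o) = 8 - 1*4 = 8 - 4 = 4)
k = 208/3 (k = 4*((4 + 1/(4 - 1))*4) = 4*((4 + 1/3)*4) = 4*((13/3)*4) = 4*(52/3) = 208/3 ≈ 69.333)
V = 342 (V = 9*(-1*(-38)) = 9*38 = 342)
k*(-37) + V = (208/3)*(-37) + 342 = -7696/3 + 342 = -6670/3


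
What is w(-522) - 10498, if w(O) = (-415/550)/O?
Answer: -602795077/57420 ≈ -10498.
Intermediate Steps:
w(O) = -83/(110*O) (w(O) = (-415*1/550)/O = -83/(110*O))
w(-522) - 10498 = -83/110/(-522) - 10498 = -83/110*(-1/522) - 10498 = 83/57420 - 10498 = -602795077/57420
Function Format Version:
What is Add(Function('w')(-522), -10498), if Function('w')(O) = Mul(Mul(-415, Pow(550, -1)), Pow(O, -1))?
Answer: Rational(-602795077, 57420) ≈ -10498.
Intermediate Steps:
Function('w')(O) = Mul(Rational(-83, 110), Pow(O, -1)) (Function('w')(O) = Mul(Mul(-415, Rational(1, 550)), Pow(O, -1)) = Mul(Rational(-83, 110), Pow(O, -1)))
Add(Function('w')(-522), -10498) = Add(Mul(Rational(-83, 110), Pow(-522, -1)), -10498) = Add(Mul(Rational(-83, 110), Rational(-1, 522)), -10498) = Add(Rational(83, 57420), -10498) = Rational(-602795077, 57420)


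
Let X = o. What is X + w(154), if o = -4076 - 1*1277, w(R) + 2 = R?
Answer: -5201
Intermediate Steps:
w(R) = -2 + R
o = -5353 (o = -4076 - 1277 = -5353)
X = -5353
X + w(154) = -5353 + (-2 + 154) = -5353 + 152 = -5201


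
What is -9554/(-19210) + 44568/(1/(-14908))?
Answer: -375397155079/565 ≈ -6.6442e+8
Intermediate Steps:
-9554/(-19210) + 44568/(1/(-14908)) = -9554*(-1/19210) + 44568/(-1/14908) = 281/565 + 44568*(-14908) = 281/565 - 664419744 = -375397155079/565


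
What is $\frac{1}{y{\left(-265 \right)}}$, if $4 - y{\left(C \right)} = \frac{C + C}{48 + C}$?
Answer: $\frac{217}{338} \approx 0.64201$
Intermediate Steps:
$y{\left(C \right)} = 4 - \frac{2 C}{48 + C}$ ($y{\left(C \right)} = 4 - \frac{C + C}{48 + C} = 4 - \frac{2 C}{48 + C}$)
$\frac{1}{y{\left(-265 \right)}} = \frac{1}{2 \frac{1}{48 - 265} \left(96 - 265\right)} = \frac{1}{2 \frac{1}{-217} \left(-169\right)} = \frac{1}{2 \left(- \frac{1}{217}\right) \left(-169\right)} = \frac{1}{\frac{338}{217}} = \frac{217}{338}$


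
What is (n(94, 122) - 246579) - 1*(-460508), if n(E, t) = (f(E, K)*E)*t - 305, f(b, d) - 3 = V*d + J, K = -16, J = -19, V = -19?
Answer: 3516408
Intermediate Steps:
f(b, d) = -16 - 19*d (f(b, d) = 3 + (-19*d - 19) = 3 + (-19 - 19*d) = -16 - 19*d)
n(E, t) = -305 + 288*E*t (n(E, t) = ((-16 - 19*(-16))*E)*t - 305 = ((-16 + 304)*E)*t - 305 = (288*E)*t - 305 = 288*E*t - 305 = -305 + 288*E*t)
(n(94, 122) - 246579) - 1*(-460508) = ((-305 + 288*94*122) - 246579) - 1*(-460508) = ((-305 + 3302784) - 246579) + 460508 = (3302479 - 246579) + 460508 = 3055900 + 460508 = 3516408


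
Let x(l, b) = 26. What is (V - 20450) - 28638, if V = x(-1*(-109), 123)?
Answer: -49062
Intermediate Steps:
V = 26
(V - 20450) - 28638 = (26 - 20450) - 28638 = -20424 - 28638 = -49062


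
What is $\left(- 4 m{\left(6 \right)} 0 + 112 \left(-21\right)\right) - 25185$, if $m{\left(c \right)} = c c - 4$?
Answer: $-27537$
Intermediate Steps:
$m{\left(c \right)} = -4 + c^{2}$ ($m{\left(c \right)} = c^{2} - 4 = -4 + c^{2}$)
$\left(- 4 m{\left(6 \right)} 0 + 112 \left(-21\right)\right) - 25185 = \left(- 4 \left(-4 + 6^{2}\right) 0 + 112 \left(-21\right)\right) - 25185 = \left(- 4 \left(-4 + 36\right) 0 - 2352\right) - 25185 = \left(\left(-4\right) 32 \cdot 0 - 2352\right) - 25185 = \left(\left(-128\right) 0 - 2352\right) - 25185 = \left(0 - 2352\right) - 25185 = -2352 - 25185 = -27537$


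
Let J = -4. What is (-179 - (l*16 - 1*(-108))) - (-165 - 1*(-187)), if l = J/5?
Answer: -1481/5 ≈ -296.20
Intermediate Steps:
l = -⅘ (l = -4/5 = -4*⅕ = -⅘ ≈ -0.80000)
(-179 - (l*16 - 1*(-108))) - (-165 - 1*(-187)) = (-179 - (-⅘*16 - 1*(-108))) - (-165 - 1*(-187)) = (-179 - (-64/5 + 108)) - (-165 + 187) = (-179 - 1*476/5) - 1*22 = (-179 - 476/5) - 22 = -1371/5 - 22 = -1481/5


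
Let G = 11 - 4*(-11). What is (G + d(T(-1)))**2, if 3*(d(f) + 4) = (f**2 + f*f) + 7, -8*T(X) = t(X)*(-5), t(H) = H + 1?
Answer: 25600/9 ≈ 2844.4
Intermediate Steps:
t(H) = 1 + H
T(X) = 5/8 + 5*X/8 (T(X) = -(1 + X)*(-5)/8 = -(-5 - 5*X)/8 = 5/8 + 5*X/8)
G = 55 (G = 11 + 44 = 55)
d(f) = -5/3 + 2*f**2/3 (d(f) = -4 + ((f**2 + f*f) + 7)/3 = -4 + ((f**2 + f**2) + 7)/3 = -4 + (2*f**2 + 7)/3 = -4 + (7 + 2*f**2)/3 = -4 + (7/3 + 2*f**2/3) = -5/3 + 2*f**2/3)
(G + d(T(-1)))**2 = (55 + (-5/3 + 2*(5/8 + (5/8)*(-1))**2/3))**2 = (55 + (-5/3 + 2*(5/8 - 5/8)**2/3))**2 = (55 + (-5/3 + (2/3)*0**2))**2 = (55 + (-5/3 + (2/3)*0))**2 = (55 + (-5/3 + 0))**2 = (55 - 5/3)**2 = (160/3)**2 = 25600/9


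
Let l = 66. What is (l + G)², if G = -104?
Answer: 1444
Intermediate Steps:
(l + G)² = (66 - 104)² = (-38)² = 1444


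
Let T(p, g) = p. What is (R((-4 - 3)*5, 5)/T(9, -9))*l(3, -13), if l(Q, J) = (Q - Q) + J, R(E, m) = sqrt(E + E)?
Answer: -13*I*sqrt(70)/9 ≈ -12.085*I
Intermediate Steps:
R(E, m) = sqrt(2)*sqrt(E) (R(E, m) = sqrt(2*E) = sqrt(2)*sqrt(E))
l(Q, J) = J (l(Q, J) = 0 + J = J)
(R((-4 - 3)*5, 5)/T(9, -9))*l(3, -13) = ((sqrt(2)*sqrt((-4 - 3)*5))/9)*(-13) = ((sqrt(2)*sqrt(-7*5))*(1/9))*(-13) = ((sqrt(2)*sqrt(-35))*(1/9))*(-13) = ((sqrt(2)*(I*sqrt(35)))*(1/9))*(-13) = ((I*sqrt(70))*(1/9))*(-13) = (I*sqrt(70)/9)*(-13) = -13*I*sqrt(70)/9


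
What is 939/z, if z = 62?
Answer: 939/62 ≈ 15.145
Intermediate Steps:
939/z = 939/62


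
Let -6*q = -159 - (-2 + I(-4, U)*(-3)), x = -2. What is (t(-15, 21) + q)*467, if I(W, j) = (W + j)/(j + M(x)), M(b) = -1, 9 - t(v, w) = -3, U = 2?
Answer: 109745/6 ≈ 18291.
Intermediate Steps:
t(v, w) = 12 (t(v, w) = 9 - 1*(-3) = 9 + 3 = 12)
I(W, j) = (W + j)/(-1 + j) (I(W, j) = (W + j)/(j - 1) = (W + j)/(-1 + j))
q = 163/6 (q = -(-159 - (-2 + ((-4 + 2)/(-1 + 2))*(-3)))/6 = -(-159 - (-2 + (-2/1)*(-3)))/6 = -(-159 - (-2 + (1*(-2))*(-3)))/6 = -(-159 - (-2 - 2*(-3)))/6 = -(-159 - (-2 + 6))/6 = -(-159 - 1*4)/6 = -(-159 - 4)/6 = -1/6*(-163) = 163/6 ≈ 27.167)
(t(-15, 21) + q)*467 = (12 + 163/6)*467 = (235/6)*467 = 109745/6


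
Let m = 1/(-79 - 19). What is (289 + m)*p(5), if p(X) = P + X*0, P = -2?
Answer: -28321/49 ≈ -577.98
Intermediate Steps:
p(X) = -2 (p(X) = -2 + X*0 = -2 + 0 = -2)
m = -1/98 (m = 1/(-98) = -1/98 ≈ -0.010204)
(289 + m)*p(5) = (289 - 1/98)*(-2) = (28321/98)*(-2) = -28321/49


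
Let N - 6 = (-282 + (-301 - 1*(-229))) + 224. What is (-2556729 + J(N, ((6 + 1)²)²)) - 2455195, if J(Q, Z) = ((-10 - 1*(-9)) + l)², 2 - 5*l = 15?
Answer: -125297776/25 ≈ -5.0119e+6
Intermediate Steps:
l = -13/5 (l = ⅖ - ⅕*15 = ⅖ - 3 = -13/5 ≈ -2.6000)
N = -124 (N = 6 + ((-282 + (-301 - 1*(-229))) + 224) = 6 + ((-282 + (-301 + 229)) + 224) = 6 + ((-282 - 72) + 224) = 6 + (-354 + 224) = 6 - 130 = -124)
J(Q, Z) = 324/25 (J(Q, Z) = ((-10 - 1*(-9)) - 13/5)² = ((-10 + 9) - 13/5)² = (-1 - 13/5)² = (-18/5)² = 324/25)
(-2556729 + J(N, ((6 + 1)²)²)) - 2455195 = (-2556729 + 324/25) - 2455195 = -63917901/25 - 2455195 = -125297776/25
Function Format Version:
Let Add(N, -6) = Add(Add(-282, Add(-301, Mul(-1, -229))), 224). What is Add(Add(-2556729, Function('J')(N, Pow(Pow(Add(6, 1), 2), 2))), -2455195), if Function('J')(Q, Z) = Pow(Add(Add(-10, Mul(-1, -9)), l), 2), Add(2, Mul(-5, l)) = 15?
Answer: Rational(-125297776, 25) ≈ -5.0119e+6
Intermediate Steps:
l = Rational(-13, 5) (l = Add(Rational(2, 5), Mul(Rational(-1, 5), 15)) = Add(Rational(2, 5), -3) = Rational(-13, 5) ≈ -2.6000)
N = -124 (N = Add(6, Add(Add(-282, Add(-301, Mul(-1, -229))), 224)) = Add(6, Add(Add(-282, Add(-301, 229)), 224)) = Add(6, Add(Add(-282, -72), 224)) = Add(6, Add(-354, 224)) = Add(6, -130) = -124)
Function('J')(Q, Z) = Rational(324, 25) (Function('J')(Q, Z) = Pow(Add(Add(-10, Mul(-1, -9)), Rational(-13, 5)), 2) = Pow(Add(Add(-10, 9), Rational(-13, 5)), 2) = Pow(Add(-1, Rational(-13, 5)), 2) = Pow(Rational(-18, 5), 2) = Rational(324, 25))
Add(Add(-2556729, Function('J')(N, Pow(Pow(Add(6, 1), 2), 2))), -2455195) = Add(Add(-2556729, Rational(324, 25)), -2455195) = Add(Rational(-63917901, 25), -2455195) = Rational(-125297776, 25)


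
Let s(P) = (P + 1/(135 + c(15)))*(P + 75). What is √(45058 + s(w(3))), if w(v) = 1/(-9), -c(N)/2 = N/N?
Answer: √64548392314/1197 ≈ 212.25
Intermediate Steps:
c(N) = -2 (c(N) = -2*N/N = -2*1 = -2)
w(v) = -⅑
s(P) = (75 + P)*(1/133 + P) (s(P) = (P + 1/(135 - 2))*(P + 75) = (P + 1/133)*(75 + P) = (1/133 + P)*(75 + P) = (75 + P)*(1/133 + P))
√(45058 + s(w(3))) = √(45058 + (75/133 + (-⅑)² + (9976/133)*(-⅑))) = √(45058 + (75/133 + 1/81 - 9976/1197)) = √(45058 - 83576/10773) = √(485326258/10773) = √64548392314/1197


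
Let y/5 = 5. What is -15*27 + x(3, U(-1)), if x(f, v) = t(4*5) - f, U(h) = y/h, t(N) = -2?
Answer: -410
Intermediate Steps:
y = 25 (y = 5*5 = 25)
U(h) = 25/h
x(f, v) = -2 - f
-15*27 + x(3, U(-1)) = -15*27 + (-2 - 1*3) = -405 + (-2 - 3) = -405 - 5 = -410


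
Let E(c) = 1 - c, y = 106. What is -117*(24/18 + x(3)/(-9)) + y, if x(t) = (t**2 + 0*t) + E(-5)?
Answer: 145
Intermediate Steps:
x(t) = 6 + t**2 (x(t) = (t**2 + 0*t) + (1 - 1*(-5)) = (t**2 + 0) + (1 + 5) = t**2 + 6 = 6 + t**2)
-117*(24/18 + x(3)/(-9)) + y = -117*(24/18 + (6 + 3**2)/(-9)) + 106 = -117*(24*(1/18) + (6 + 9)*(-1/9)) + 106 = -117*(4/3 + 15*(-1/9)) + 106 = -117*(4/3 - 5/3) + 106 = -117*(-1/3) + 106 = 39 + 106 = 145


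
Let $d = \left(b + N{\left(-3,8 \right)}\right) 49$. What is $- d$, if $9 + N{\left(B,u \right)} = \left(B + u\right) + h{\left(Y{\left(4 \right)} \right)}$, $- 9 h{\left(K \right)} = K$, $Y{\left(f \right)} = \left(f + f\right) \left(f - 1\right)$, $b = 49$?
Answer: $- \frac{6223}{3} \approx -2074.3$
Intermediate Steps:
$Y{\left(f \right)} = 2 f \left(-1 + f\right)$
$h{\left(K \right)} = - \frac{K}{9}$
$N{\left(B,u \right)} = - \frac{35}{3} + B + u$ ($N{\left(B,u \right)} = -9 - \left(- B - u + \frac{1}{9} \cdot 2 \cdot 4 \left(-1 + 4\right)\right) = -9 - \left(- B - u + \frac{1}{9} \cdot 2 \cdot 4 \cdot 3\right) = -9 - \left(\frac{8}{3} - B - u\right) = -9 + \left(- \frac{8}{3} + B + u\right) = - \frac{35}{3} + B + u$)
$d = \frac{6223}{3}$ ($d = \left(49 - \frac{20}{3}\right) 49 = \frac{127}{3} \cdot 49 = \frac{6223}{3} \approx 2074.3$)
$- d = \left(-1\right) \frac{6223}{3} = - \frac{6223}{3}$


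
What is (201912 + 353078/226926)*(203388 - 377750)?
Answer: -3994584214171790/113463 ≈ -3.5206e+10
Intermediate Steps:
(201912 + 353078/226926)*(203388 - 377750) = (201912 + 353078*(1/226926))*(-174362) = (201912 + 176539/113463)*(-174362) = (22909717795/113463)*(-174362) = -3994584214171790/113463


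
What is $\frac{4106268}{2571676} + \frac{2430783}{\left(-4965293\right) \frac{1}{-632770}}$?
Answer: $\frac{988895886333797421}{3192281210267} \approx 3.0978 \cdot 10^{5}$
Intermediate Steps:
$\frac{4106268}{2571676} + \frac{2430783}{\left(-4965293\right) \frac{1}{-632770}} = 4106268 \cdot \frac{1}{2571676} + \frac{2430783}{\left(-4965293\right) \left(- \frac{1}{632770}\right)} = \frac{1026567}{642919} + \frac{2430783}{\frac{4965293}{632770}} = \frac{1026567}{642919} + 2430783 \cdot \frac{632770}{4965293} = \frac{1026567}{642919} + \frac{1538126558910}{4965293} = \frac{988895886333797421}{3192281210267}$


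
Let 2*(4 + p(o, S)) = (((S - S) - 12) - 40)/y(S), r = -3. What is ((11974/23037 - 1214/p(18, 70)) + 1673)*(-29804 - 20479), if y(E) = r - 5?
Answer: -1271189421339/7679 ≈ -1.6554e+8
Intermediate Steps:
y(E) = -8 (y(E) = -3 - 5 = -8)
p(o, S) = -¾ (p(o, S) = -4 + ((((S - S) - 12) - 40)/(-8))/2 = -4 + (((0 - 12) - 40)*(-⅛))/2 = -4 + ((-12 - 40)*(-⅛))/2 = -4 + (-52*(-⅛))/2 = -4 + (½)*(13/2) = -4 + 13/4 = -¾)
((11974/23037 - 1214/p(18, 70)) + 1673)*(-29804 - 20479) = ((11974/23037 - 1214/(-¾)) + 1673)*(-29804 - 20479) = ((11974*(1/23037) - 1214*(-4/3)) + 1673)*(-50283) = ((11974/23037 + 4856/3) + 1673)*(-50283) = (37301198/23037 + 1673)*(-50283) = (75842099/23037)*(-50283) = -1271189421339/7679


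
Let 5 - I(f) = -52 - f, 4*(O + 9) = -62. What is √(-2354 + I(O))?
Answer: I*√9286/2 ≈ 48.182*I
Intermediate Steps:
O = -49/2 (O = -9 + (¼)*(-62) = -9 - 31/2 = -49/2 ≈ -24.500)
I(f) = 57 + f (I(f) = 5 - (-52 - f) = 5 + (52 + f) = 57 + f)
√(-2354 + I(O)) = √(-2354 + (57 - 49/2)) = √(-2354 + 65/2) = √(-4643/2) = I*√9286/2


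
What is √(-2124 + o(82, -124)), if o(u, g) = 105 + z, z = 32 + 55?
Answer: 2*I*√483 ≈ 43.955*I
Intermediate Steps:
z = 87
o(u, g) = 192 (o(u, g) = 105 + 87 = 192)
√(-2124 + o(82, -124)) = √(-2124 + 192) = √(-1932) = 2*I*√483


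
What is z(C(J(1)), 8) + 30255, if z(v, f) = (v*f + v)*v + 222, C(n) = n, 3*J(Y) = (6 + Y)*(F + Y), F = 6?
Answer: 32878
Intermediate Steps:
J(Y) = (6 + Y)**2/3 (J(Y) = ((6 + Y)*(6 + Y))/3 = (6 + Y)**2/3)
z(v, f) = 222 + v*(v + f*v) (z(v, f) = (f*v + v)*v + 222 = (v + f*v)*v + 222 = v*(v + f*v) + 222 = 222 + v*(v + f*v))
z(C(J(1)), 8) + 30255 = (222 + (12 + 4*1 + (1/3)*1**2)**2 + 8*(12 + 4*1 + (1/3)*1**2)**2) + 30255 = (222 + (12 + 4 + (1/3)*1)**2 + 8*(12 + 4 + (1/3)*1)**2) + 30255 = (222 + (12 + 4 + 1/3)**2 + 8*(12 + 4 + 1/3)**2) + 30255 = (222 + (49/3)**2 + 8*(49/3)**2) + 30255 = (222 + 2401/9 + 8*(2401/9)) + 30255 = (222 + 2401/9 + 19208/9) + 30255 = 2623 + 30255 = 32878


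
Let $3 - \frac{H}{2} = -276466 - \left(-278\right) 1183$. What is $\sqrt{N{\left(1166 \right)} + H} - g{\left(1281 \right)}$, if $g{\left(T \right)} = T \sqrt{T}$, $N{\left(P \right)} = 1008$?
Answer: $- 1281 \sqrt{1281} + i \sqrt{103802} \approx -45848.0 + 322.18 i$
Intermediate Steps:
$H = -104810$ ($H = 6 - 2 \left(-276466 - \left(-278\right) 1183\right) = 6 - 2 \left(-276466 - -328874\right) = 6 - 2 \left(-276466 + 328874\right) = 6 - 104816 = -104810$)
$g{\left(T \right)} = T^{\frac{3}{2}}$
$\sqrt{N{\left(1166 \right)} + H} - g{\left(1281 \right)} = \sqrt{1008 - 104810} - 1281^{\frac{3}{2}} = \sqrt{-103802} - 1281 \sqrt{1281} = i \sqrt{103802} - 1281 \sqrt{1281} = - 1281 \sqrt{1281} + i \sqrt{103802}$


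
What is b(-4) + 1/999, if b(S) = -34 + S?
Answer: -37961/999 ≈ -37.999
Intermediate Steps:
b(-4) + 1/999 = (-34 - 4) + 1/999 = -38 + 1/999 = -37961/999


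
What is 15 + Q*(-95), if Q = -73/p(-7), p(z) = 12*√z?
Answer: 15 - 6935*I*√7/84 ≈ 15.0 - 218.43*I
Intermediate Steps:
Q = 73*I*√7/84 (Q = -73*(-I*√7/84) = -(-73)*I*√7/84 = 73*I*√7/84 ≈ 2.2993*I)
15 + Q*(-95) = 15 + (73*I*√7/84)*(-95) = 15 - 6935*I*√7/84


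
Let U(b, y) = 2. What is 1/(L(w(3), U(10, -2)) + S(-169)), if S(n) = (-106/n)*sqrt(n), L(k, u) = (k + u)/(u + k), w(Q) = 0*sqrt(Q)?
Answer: 169/11405 - 1378*I/11405 ≈ 0.014818 - 0.12082*I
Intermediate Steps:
w(Q) = 0
L(k, u) = 1 (L(k, u) = (k + u)/(k + u) = 1)
S(n) = -106/sqrt(n)
1/(L(w(3), U(10, -2)) + S(-169)) = 1/(1 - (-106)*I/13) = 1/(1 + 106*I/13) = 169*(1 - 106*I/13)/11405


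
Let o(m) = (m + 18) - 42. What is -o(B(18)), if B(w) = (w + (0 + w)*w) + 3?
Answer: -321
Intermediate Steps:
B(w) = 3 + w + w**2 (B(w) = (w + w*w) + 3 = (w + w**2) + 3 = 3 + w + w**2)
o(m) = -24 + m (o(m) = (18 + m) - 42 = -24 + m)
-o(B(18)) = -(-24 + (3 + 18 + 18**2)) = -(-24 + (3 + 18 + 324)) = -(-24 + 345) = -1*321 = -321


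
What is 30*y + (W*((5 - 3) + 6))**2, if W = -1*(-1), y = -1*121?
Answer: -3566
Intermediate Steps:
y = -121
W = 1
30*y + (W*((5 - 3) + 6))**2 = 30*(-121) + (1*((5 - 3) + 6))**2 = -3630 + (1*(2 + 6))**2 = -3630 + (1*8)**2 = -3630 + 8**2 = -3630 + 64 = -3566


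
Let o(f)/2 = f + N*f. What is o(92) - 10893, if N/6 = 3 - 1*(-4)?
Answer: -2981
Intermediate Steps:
N = 42 (N = 6*(3 - 1*(-4)) = 6*(3 + 4) = 6*7 = 42)
o(f) = 86*f (o(f) = 2*(f + 42*f) = 2*(43*f) = 86*f)
o(92) - 10893 = 86*92 - 10893 = 7912 - 10893 = -2981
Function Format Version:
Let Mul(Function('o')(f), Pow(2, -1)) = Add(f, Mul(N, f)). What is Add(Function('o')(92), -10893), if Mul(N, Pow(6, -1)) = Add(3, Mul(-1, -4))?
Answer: -2981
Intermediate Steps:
N = 42 (N = Mul(6, Add(3, Mul(-1, -4))) = Mul(6, Add(3, 4)) = Mul(6, 7) = 42)
Function('o')(f) = Mul(86, f) (Function('o')(f) = Mul(2, Add(f, Mul(42, f))) = Mul(2, Mul(43, f)) = Mul(86, f))
Add(Function('o')(92), -10893) = Add(Mul(86, 92), -10893) = Add(7912, -10893) = -2981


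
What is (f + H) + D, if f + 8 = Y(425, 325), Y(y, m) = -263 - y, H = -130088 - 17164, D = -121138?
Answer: -269086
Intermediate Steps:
H = -147252
f = -696 (f = -8 + (-263 - 1*425) = -8 + (-263 - 425) = -8 - 688 = -696)
(f + H) + D = (-696 - 147252) - 121138 = -147948 - 121138 = -269086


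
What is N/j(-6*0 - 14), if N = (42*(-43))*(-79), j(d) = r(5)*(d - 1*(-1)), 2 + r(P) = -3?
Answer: 142674/65 ≈ 2195.0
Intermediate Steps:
r(P) = -5 (r(P) = -2 - 3 = -5)
j(d) = -5 - 5*d (j(d) = -5*(d - 1*(-1)) = -5*(d + 1) = -5*(1 + d) = -5 - 5*d)
N = 142674 (N = -1806*(-79) = 142674)
N/j(-6*0 - 14) = 142674/(-5 - 5*(-6*0 - 14)) = 142674/(-5 - 5*(0 - 14)) = 142674/(-5 - 5*(-14)) = 142674/(-5 + 70) = 142674/65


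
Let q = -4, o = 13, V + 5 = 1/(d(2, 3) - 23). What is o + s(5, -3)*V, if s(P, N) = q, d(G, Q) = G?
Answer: 697/21 ≈ 33.190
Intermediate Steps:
V = -106/21 (V = -5 + 1/(2 - 23) = -5 + 1/(-21) = -5 - 1/21 = -106/21 ≈ -5.0476)
s(P, N) = -4
o + s(5, -3)*V = 13 - 4*(-106/21) = 13 + 424/21 = 697/21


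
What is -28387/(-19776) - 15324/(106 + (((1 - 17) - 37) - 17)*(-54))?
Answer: -96367771/38424768 ≈ -2.5080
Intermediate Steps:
-28387/(-19776) - 15324/(106 + (((1 - 17) - 37) - 17)*(-54)) = -28387*(-1/19776) - 15324/(106 + ((-16 - 37) - 17)*(-54)) = 28387/19776 - 15324/(106 + (-53 - 17)*(-54)) = 28387/19776 - 15324/(106 - 70*(-54)) = 28387/19776 - 15324/(106 + 3780) = 28387/19776 - 15324/3886 = 28387/19776 - 15324*1/3886 = 28387/19776 - 7662/1943 = -96367771/38424768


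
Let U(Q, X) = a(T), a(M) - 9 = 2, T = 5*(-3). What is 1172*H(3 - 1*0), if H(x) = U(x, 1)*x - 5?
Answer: 32816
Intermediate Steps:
T = -15
a(M) = 11 (a(M) = 9 + 2 = 11)
U(Q, X) = 11
H(x) = -5 + 11*x (H(x) = 11*x - 5 = -5 + 11*x)
1172*H(3 - 1*0) = 1172*(-5 + 11*(3 - 1*0)) = 1172*(-5 + 11*(3 + 0)) = 1172*(-5 + 11*3) = 1172*(-5 + 33) = 1172*28 = 32816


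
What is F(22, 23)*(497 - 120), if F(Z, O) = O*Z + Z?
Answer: 199056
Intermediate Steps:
F(Z, O) = Z + O*Z
F(22, 23)*(497 - 120) = (22*(1 + 23))*(497 - 120) = (22*24)*377 = 528*377 = 199056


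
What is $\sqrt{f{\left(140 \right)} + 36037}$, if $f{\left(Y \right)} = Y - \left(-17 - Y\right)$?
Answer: $\sqrt{36334} \approx 190.61$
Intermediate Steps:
$f{\left(Y \right)} = 17 + 2 Y$ ($f{\left(Y \right)} = Y + \left(17 + Y\right) = 17 + 2 Y$)
$\sqrt{f{\left(140 \right)} + 36037} = \sqrt{\left(17 + 2 \cdot 140\right) + 36037} = \sqrt{\left(17 + 280\right) + 36037} = \sqrt{297 + 36037} = \sqrt{36334}$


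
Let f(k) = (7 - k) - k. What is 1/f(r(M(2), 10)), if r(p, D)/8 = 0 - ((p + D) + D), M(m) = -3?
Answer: 1/279 ≈ 0.0035842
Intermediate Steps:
r(p, D) = -16*D - 8*p (r(p, D) = 8*(0 - ((p + D) + D)) = 8*(0 - ((D + p) + D)) = 8*(0 - (p + 2*D)) = 8*(0 + (-p - 2*D)) = 8*(-p - 2*D) = -16*D - 8*p)
f(k) = 7 - 2*k
1/f(r(M(2), 10)) = 1/(7 - 2*(-16*10 - 8*(-3))) = 1/(7 - 2*(-160 + 24)) = 1/(7 - 2*(-136)) = 1/(7 + 272) = 1/279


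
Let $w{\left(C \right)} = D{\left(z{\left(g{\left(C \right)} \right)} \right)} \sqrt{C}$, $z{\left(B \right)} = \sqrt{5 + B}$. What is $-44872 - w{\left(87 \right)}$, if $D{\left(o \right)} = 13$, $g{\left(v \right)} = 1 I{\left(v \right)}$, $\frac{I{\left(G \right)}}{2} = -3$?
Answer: $-44872 - 13 \sqrt{87} \approx -44993.0$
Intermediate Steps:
$I{\left(G \right)} = -6$ ($I{\left(G \right)} = 2 \left(-3\right) = -6$)
$g{\left(v \right)} = -6$ ($g{\left(v \right)} = 1 \left(-6\right) = -6$)
$w{\left(C \right)} = 13 \sqrt{C}$
$-44872 - w{\left(87 \right)} = -44872 - 13 \sqrt{87}$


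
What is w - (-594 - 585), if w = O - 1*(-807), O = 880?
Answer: 2866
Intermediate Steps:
w = 1687 (w = 880 - 1*(-807) = 880 + 807 = 1687)
w - (-594 - 585) = 1687 - (-594 - 585) = 1687 - 1*(-1179) = 1687 + 1179 = 2866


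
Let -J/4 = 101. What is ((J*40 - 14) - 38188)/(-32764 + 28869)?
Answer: 54362/3895 ≈ 13.957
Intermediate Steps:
J = -404 (J = -4*101 = -404)
((J*40 - 14) - 38188)/(-32764 + 28869) = ((-404*40 - 14) - 38188)/(-32764 + 28869) = ((-16160 - 14) - 38188)/(-3895) = (-16174 - 38188)*(-1/3895) = -54362*(-1/3895) = 54362/3895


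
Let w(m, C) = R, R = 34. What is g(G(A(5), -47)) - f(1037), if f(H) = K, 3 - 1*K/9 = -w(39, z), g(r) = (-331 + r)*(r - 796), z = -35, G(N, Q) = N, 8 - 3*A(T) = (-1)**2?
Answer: 2344669/9 ≈ 2.6052e+5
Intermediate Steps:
A(T) = 7/3 (A(T) = 8/3 - 1/3*(-1)**2 = 8/3 - 1/3*1 = 8/3 - 1/3 = 7/3)
w(m, C) = 34
g(r) = (-796 + r)*(-331 + r) (g(r) = (-331 + r)*(-796 + r) = (-796 + r)*(-331 + r))
K = 333 (K = 27 - (-9)*34 = 27 - 9*(-34) = 27 + 306 = 333)
f(H) = 333
g(G(A(5), -47)) - f(1037) = (263476 + (7/3)**2 - 1127*7/3) - 1*333 = (263476 + 49/9 - 7889/3) - 333 = 2347666/9 - 333 = 2344669/9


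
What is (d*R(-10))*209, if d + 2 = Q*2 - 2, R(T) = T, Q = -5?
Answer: 29260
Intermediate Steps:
d = -14 (d = -2 + (-5*2 - 2) = -2 + (-10 - 2) = -2 - 12 = -14)
(d*R(-10))*209 = -14*(-10)*209 = 140*209 = 29260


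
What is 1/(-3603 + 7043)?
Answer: 1/3440 ≈ 0.00029070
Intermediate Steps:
1/(-3603 + 7043) = 1/3440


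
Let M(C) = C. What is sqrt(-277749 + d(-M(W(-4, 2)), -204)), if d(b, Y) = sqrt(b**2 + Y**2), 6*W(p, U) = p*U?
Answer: sqrt(-2499741 + 12*sqrt(23410))/3 ≈ 526.83*I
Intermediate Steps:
W(p, U) = U*p/6 (W(p, U) = (p*U)/6 = (U*p)/6 = U*p/6)
d(b, Y) = sqrt(Y**2 + b**2)
sqrt(-277749 + d(-M(W(-4, 2)), -204)) = sqrt(-277749 + sqrt((-204)**2 + (-2*(-4)/6)**2)) = sqrt(-277749 + sqrt(41616 + (-1*(-4/3))**2)) = sqrt(-277749 + sqrt(41616 + (4/3)**2)) = sqrt(-277749 + sqrt(41616 + 16/9)) = sqrt(-277749 + sqrt(374560/9)) = sqrt(-277749 + 4*sqrt(23410)/3)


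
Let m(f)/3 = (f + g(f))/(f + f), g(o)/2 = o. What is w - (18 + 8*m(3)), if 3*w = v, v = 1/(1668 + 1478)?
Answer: -509651/9438 ≈ -54.000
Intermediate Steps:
v = 1/3146 ≈ 0.00031786
w = 1/9438 (w = (⅓)*(1/3146) = 1/9438 ≈ 0.00010595)
g(o) = 2*o
m(f) = 9/2 (m(f) = 3*((f + 2*f)/(f + f)) = 3*((3*f)/((2*f))) = 3*((3*f)*(1/(2*f))) = 3*(3/2) = 9/2)
w - (18 + 8*m(3)) = 1/9438 - (18 + 8*(9/2)) = 1/9438 - (18 + 36) = 1/9438 - 1*54 = 1/9438 - 54 = -509651/9438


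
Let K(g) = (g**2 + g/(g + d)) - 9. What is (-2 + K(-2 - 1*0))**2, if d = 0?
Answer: 36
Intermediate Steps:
K(g) = -8 + g**2 (K(g) = (g**2 + g/(g + 0)) - 9 = (g**2 + g/g) - 9 = (g**2 + 1) - 9 = (1 + g**2) - 9 = -8 + g**2)
(-2 + K(-2 - 1*0))**2 = (-2 + (-8 + (-2 - 1*0)**2))**2 = (-2 + (-8 + (-2 + 0)**2))**2 = (-2 + (-8 + (-2)**2))**2 = (-2 + (-8 + 4))**2 = (-2 - 4)**2 = (-6)**2 = 36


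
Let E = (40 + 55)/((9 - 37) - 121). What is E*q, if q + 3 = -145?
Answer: 14060/149 ≈ 94.362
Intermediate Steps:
q = -148 (q = -3 - 145 = -148)
E = -95/149 (E = 95/(-28 - 121) = 95/(-149) = 95*(-1/149) = -95/149 ≈ -0.63758)
E*q = -95/149*(-148) = 14060/149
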